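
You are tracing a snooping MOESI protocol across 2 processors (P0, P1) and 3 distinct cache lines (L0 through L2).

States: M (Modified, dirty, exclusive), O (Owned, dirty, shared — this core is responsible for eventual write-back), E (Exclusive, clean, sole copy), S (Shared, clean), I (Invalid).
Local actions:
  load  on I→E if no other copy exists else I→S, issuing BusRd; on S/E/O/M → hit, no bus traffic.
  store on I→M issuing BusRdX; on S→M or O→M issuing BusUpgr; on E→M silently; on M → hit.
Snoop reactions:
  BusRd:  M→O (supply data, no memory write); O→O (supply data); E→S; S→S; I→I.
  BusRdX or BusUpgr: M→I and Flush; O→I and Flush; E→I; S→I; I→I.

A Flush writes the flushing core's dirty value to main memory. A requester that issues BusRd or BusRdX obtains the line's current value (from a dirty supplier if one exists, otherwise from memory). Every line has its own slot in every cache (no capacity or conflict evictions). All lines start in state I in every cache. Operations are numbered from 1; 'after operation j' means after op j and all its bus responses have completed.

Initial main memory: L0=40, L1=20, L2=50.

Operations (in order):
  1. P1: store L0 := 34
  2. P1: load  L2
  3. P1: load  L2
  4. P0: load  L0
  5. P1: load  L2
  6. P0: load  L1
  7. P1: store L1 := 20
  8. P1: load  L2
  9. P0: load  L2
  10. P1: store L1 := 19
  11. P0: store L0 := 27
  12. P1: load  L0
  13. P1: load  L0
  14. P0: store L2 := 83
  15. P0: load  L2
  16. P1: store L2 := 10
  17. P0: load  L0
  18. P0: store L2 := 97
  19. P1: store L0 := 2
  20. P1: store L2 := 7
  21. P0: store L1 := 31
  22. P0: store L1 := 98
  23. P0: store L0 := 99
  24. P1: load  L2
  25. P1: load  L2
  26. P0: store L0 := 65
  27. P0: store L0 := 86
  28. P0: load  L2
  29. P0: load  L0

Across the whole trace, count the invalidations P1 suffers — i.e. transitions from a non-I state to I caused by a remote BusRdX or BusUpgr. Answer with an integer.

  op1 P1: store L0 := 34 → I/M on L0; bus BusRdX; mem=40
  op2 P1: load  L2 → I/E on L2; bus BusRd; mem=50
  op3 P1: load  L2 → I/E on L2; bus (none); mem=50
  op4 P0: load  L0 → S/O on L0; bus BusRd; mem=40
  op5 P1: load  L2 → I/E on L2; bus (none); mem=50
  op6 P0: load  L1 → E/I on L1; bus BusRd; mem=20
  op7 P1: store L1 := 20 → I/M on L1; bus BusRdX; mem=20
  op8 P1: load  L2 → I/E on L2; bus (none); mem=50
  op9 P0: load  L2 → S/S on L2; bus BusRd; mem=50
  op10 P1: store L1 := 19 → I/M on L1; bus (none); mem=20
  op11 P0: store L0 := 27 → M/I on L0; bus BusUpgr Flush; mem=34
  op12 P1: load  L0 → O/S on L0; bus BusRd; mem=34
  op13 P1: load  L0 → O/S on L0; bus (none); mem=34
  op14 P0: store L2 := 83 → M/I on L2; bus BusUpgr; mem=50
  op15 P0: load  L2 → M/I on L2; bus (none); mem=50
  op16 P1: store L2 := 10 → I/M on L2; bus BusRdX Flush; mem=83
  op17 P0: load  L0 → O/S on L0; bus (none); mem=34
  op18 P0: store L2 := 97 → M/I on L2; bus BusRdX Flush; mem=10
  op19 P1: store L0 := 2 → I/M on L0; bus BusUpgr Flush; mem=27
  op20 P1: store L2 := 7 → I/M on L2; bus BusRdX Flush; mem=97
  op21 P0: store L1 := 31 → M/I on L1; bus BusRdX Flush; mem=19
  op22 P0: store L1 := 98 → M/I on L1; bus (none); mem=19
  op23 P0: store L0 := 99 → M/I on L0; bus BusRdX Flush; mem=2
  op24 P1: load  L2 → I/M on L2; bus (none); mem=97
  op25 P1: load  L2 → I/M on L2; bus (none); mem=97
  op26 P0: store L0 := 65 → M/I on L0; bus (none); mem=2
  op27 P0: store L0 := 86 → M/I on L0; bus (none); mem=2
  op28 P0: load  L2 → S/O on L2; bus BusRd; mem=97
  op29 P0: load  L0 → M/I on L0; bus (none); mem=2

invalidations = 5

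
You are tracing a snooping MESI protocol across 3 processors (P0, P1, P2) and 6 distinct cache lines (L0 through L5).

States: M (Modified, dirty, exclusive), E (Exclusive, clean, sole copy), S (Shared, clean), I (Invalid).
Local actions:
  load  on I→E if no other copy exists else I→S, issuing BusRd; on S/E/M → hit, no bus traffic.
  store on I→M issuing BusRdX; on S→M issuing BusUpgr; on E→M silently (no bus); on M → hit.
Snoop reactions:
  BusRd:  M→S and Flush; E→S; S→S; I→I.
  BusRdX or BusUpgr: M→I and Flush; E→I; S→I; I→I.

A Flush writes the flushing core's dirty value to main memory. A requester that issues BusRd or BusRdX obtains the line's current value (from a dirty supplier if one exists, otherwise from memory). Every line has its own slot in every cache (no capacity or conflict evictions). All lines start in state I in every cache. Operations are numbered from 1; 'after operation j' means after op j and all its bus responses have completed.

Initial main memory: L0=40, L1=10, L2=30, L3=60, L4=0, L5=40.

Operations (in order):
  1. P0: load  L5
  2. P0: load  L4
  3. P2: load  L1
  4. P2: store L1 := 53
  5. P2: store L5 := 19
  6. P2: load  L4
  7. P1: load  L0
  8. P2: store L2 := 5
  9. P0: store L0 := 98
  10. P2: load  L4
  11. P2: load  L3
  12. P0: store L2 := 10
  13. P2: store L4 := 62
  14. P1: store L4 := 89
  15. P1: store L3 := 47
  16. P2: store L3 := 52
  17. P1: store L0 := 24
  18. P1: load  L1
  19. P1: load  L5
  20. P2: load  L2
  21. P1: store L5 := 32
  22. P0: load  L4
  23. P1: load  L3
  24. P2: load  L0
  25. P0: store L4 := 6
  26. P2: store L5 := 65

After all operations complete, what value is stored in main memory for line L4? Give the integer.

  op1 P0: load  L5 → E/I/I on L5; bus BusRd; mem=40
  op2 P0: load  L4 → E/I/I on L4; bus BusRd; mem=0
  op3 P2: load  L1 → I/I/E on L1; bus BusRd; mem=10
  op4 P2: store L1 := 53 → I/I/M on L1; bus (none); mem=10
  op5 P2: store L5 := 19 → I/I/M on L5; bus BusRdX; mem=40
  op6 P2: load  L4 → S/I/S on L4; bus BusRd; mem=0
  op7 P1: load  L0 → I/E/I on L0; bus BusRd; mem=40
  op8 P2: store L2 := 5 → I/I/M on L2; bus BusRdX; mem=30
  op9 P0: store L0 := 98 → M/I/I on L0; bus BusRdX; mem=40
  op10 P2: load  L4 → S/I/S on L4; bus (none); mem=0
  op11 P2: load  L3 → I/I/E on L3; bus BusRd; mem=60
  op12 P0: store L2 := 10 → M/I/I on L2; bus BusRdX Flush; mem=5
  op13 P2: store L4 := 62 → I/I/M on L4; bus BusUpgr; mem=0
  op14 P1: store L4 := 89 → I/M/I on L4; bus BusRdX Flush; mem=62
  op15 P1: store L3 := 47 → I/M/I on L3; bus BusRdX; mem=60
  op16 P2: store L3 := 52 → I/I/M on L3; bus BusRdX Flush; mem=47
  op17 P1: store L0 := 24 → I/M/I on L0; bus BusRdX Flush; mem=98
  op18 P1: load  L1 → I/S/S on L1; bus BusRd Flush; mem=53
  op19 P1: load  L5 → I/S/S on L5; bus BusRd Flush; mem=19
  op20 P2: load  L2 → S/I/S on L2; bus BusRd Flush; mem=10
  op21 P1: store L5 := 32 → I/M/I on L5; bus BusUpgr; mem=19
  op22 P0: load  L4 → S/S/I on L4; bus BusRd Flush; mem=89
  op23 P1: load  L3 → I/S/S on L3; bus BusRd Flush; mem=52
  op24 P2: load  L0 → I/S/S on L0; bus BusRd Flush; mem=24
  op25 P0: store L4 := 6 → M/I/I on L4; bus BusUpgr; mem=89
  op26 P2: store L5 := 65 → I/I/M on L5; bus BusRdX Flush; mem=32

memory[L4] = 89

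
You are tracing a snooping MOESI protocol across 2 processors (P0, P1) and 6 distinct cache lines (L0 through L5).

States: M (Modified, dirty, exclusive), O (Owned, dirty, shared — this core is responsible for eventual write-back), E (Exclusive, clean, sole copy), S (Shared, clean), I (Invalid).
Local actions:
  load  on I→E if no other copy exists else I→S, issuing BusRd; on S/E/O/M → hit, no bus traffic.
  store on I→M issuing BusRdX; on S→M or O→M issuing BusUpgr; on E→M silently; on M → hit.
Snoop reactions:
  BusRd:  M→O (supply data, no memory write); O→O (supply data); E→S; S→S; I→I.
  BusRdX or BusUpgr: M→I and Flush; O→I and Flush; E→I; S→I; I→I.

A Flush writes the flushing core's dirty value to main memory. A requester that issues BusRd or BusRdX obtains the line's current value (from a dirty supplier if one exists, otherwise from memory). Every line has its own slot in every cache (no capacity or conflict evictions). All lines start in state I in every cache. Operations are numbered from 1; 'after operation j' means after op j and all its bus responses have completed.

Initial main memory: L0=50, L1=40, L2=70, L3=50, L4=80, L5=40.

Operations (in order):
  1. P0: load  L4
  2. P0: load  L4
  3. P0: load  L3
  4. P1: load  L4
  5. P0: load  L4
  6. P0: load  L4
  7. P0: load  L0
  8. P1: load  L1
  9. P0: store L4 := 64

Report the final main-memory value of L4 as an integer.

  op1 P0: load  L4 → E/I on L4; bus BusRd; mem=80
  op2 P0: load  L4 → E/I on L4; bus (none); mem=80
  op3 P0: load  L3 → E/I on L3; bus BusRd; mem=50
  op4 P1: load  L4 → S/S on L4; bus BusRd; mem=80
  op5 P0: load  L4 → S/S on L4; bus (none); mem=80
  op6 P0: load  L4 → S/S on L4; bus (none); mem=80
  op7 P0: load  L0 → E/I on L0; bus BusRd; mem=50
  op8 P1: load  L1 → I/E on L1; bus BusRd; mem=40
  op9 P0: store L4 := 64 → M/I on L4; bus BusUpgr; mem=80

memory[L4] = 80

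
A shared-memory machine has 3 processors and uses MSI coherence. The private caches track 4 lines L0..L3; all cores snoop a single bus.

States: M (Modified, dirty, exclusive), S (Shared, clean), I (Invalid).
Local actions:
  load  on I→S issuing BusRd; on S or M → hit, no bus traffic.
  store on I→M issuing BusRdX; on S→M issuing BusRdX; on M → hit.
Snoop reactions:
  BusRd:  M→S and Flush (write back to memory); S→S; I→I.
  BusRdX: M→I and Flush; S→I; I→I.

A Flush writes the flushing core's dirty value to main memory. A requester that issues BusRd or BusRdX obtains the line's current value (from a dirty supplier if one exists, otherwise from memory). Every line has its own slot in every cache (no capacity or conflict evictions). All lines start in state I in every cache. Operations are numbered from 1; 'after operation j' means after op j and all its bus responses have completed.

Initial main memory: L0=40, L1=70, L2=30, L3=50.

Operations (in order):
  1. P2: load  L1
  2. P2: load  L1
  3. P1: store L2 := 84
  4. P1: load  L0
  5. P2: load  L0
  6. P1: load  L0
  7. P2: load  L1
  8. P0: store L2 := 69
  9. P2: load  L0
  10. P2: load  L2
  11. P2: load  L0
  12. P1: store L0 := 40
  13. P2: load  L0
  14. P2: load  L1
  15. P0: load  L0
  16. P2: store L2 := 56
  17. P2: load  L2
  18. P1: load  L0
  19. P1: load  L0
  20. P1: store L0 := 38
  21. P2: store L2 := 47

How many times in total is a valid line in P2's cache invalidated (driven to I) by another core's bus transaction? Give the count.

[1] P2: load  L1 | P0:I, P1:I, P2:S(70) | bus: BusRd
[2] P2: load  L1 | P0:I, P1:I, P2:S(70) | bus: none
[3] P1: store L2 := 84 | P0:I, P1:M(84), P2:I | bus: BusRdX
[4] P1: load  L0 | P0:I, P1:S(40), P2:I | bus: BusRd
[5] P2: load  L0 | P0:I, P1:S(40), P2:S(40) | bus: BusRd
[6] P1: load  L0 | P0:I, P1:S(40), P2:S(40) | bus: none
[7] P2: load  L1 | P0:I, P1:I, P2:S(70) | bus: none
[8] P0: store L2 := 69 | P0:M(69), P1:I, P2:I | bus: BusRdX,Flush
[9] P2: load  L0 | P0:I, P1:S(40), P2:S(40) | bus: none
[10] P2: load  L2 | P0:S(69), P1:I, P2:S(69) | bus: BusRd,Flush
[11] P2: load  L0 | P0:I, P1:S(40), P2:S(40) | bus: none
[12] P1: store L0 := 40 | P0:I, P1:M(40), P2:I | bus: BusRdX
[13] P2: load  L0 | P0:I, P1:S(40), P2:S(40) | bus: BusRd,Flush
[14] P2: load  L1 | P0:I, P1:I, P2:S(70) | bus: none
[15] P0: load  L0 | P0:S(40), P1:S(40), P2:S(40) | bus: BusRd
[16] P2: store L2 := 56 | P0:I, P1:I, P2:M(56) | bus: BusRdX
[17] P2: load  L2 | P0:I, P1:I, P2:M(56) | bus: none
[18] P1: load  L0 | P0:S(40), P1:S(40), P2:S(40) | bus: none
[19] P1: load  L0 | P0:S(40), P1:S(40), P2:S(40) | bus: none
[20] P1: store L0 := 38 | P0:I, P1:M(38), P2:I | bus: BusRdX
[21] P2: store L2 := 47 | P0:I, P1:I, P2:M(47) | bus: none

invalidations = 2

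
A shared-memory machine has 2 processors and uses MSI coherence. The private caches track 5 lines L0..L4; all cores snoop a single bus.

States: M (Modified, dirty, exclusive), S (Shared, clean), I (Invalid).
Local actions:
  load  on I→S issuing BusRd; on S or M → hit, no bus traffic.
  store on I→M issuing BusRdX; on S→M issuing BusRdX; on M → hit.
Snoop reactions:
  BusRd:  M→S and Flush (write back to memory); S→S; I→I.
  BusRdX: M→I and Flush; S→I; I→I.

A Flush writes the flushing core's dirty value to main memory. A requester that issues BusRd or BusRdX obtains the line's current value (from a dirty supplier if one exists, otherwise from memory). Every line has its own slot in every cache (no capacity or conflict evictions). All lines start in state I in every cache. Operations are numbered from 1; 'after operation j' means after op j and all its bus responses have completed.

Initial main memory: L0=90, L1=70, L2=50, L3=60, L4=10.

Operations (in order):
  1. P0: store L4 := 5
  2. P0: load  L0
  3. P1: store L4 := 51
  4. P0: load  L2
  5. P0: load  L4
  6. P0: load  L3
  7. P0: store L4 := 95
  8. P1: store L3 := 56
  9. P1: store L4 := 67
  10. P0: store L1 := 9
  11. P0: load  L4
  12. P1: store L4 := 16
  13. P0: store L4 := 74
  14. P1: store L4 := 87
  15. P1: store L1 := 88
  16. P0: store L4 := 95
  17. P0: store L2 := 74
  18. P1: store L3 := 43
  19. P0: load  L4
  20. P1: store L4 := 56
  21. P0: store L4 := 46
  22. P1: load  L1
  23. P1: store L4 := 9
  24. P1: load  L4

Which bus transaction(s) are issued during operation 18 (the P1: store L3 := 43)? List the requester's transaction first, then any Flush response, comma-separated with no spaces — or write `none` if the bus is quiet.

bus = none

  op1 P0: store L4 := 5 → M/I on L4; bus BusRdX; mem=10
  op2 P0: load  L0 → S/I on L0; bus BusRd; mem=90
  op3 P1: store L4 := 51 → I/M on L4; bus BusRdX Flush; mem=5
  op4 P0: load  L2 → S/I on L2; bus BusRd; mem=50
  op5 P0: load  L4 → S/S on L4; bus BusRd Flush; mem=51
  op6 P0: load  L3 → S/I on L3; bus BusRd; mem=60
  op7 P0: store L4 := 95 → M/I on L4; bus BusRdX; mem=51
  op8 P1: store L3 := 56 → I/M on L3; bus BusRdX; mem=60
  op9 P1: store L4 := 67 → I/M on L4; bus BusRdX Flush; mem=95
  op10 P0: store L1 := 9 → M/I on L1; bus BusRdX; mem=70
  op11 P0: load  L4 → S/S on L4; bus BusRd Flush; mem=67
  op12 P1: store L4 := 16 → I/M on L4; bus BusRdX; mem=67
  op13 P0: store L4 := 74 → M/I on L4; bus BusRdX Flush; mem=16
  op14 P1: store L4 := 87 → I/M on L4; bus BusRdX Flush; mem=74
  op15 P1: store L1 := 88 → I/M on L1; bus BusRdX Flush; mem=9
  op16 P0: store L4 := 95 → M/I on L4; bus BusRdX Flush; mem=87
  op17 P0: store L2 := 74 → M/I on L2; bus BusRdX; mem=50
  op18 P1: store L3 := 43 → I/M on L3; bus (none); mem=60
  op19 P0: load  L4 → M/I on L4; bus (none); mem=87
  op20 P1: store L4 := 56 → I/M on L4; bus BusRdX Flush; mem=95
  op21 P0: store L4 := 46 → M/I on L4; bus BusRdX Flush; mem=56
  op22 P1: load  L1 → I/M on L1; bus (none); mem=9
  op23 P1: store L4 := 9 → I/M on L4; bus BusRdX Flush; mem=46
  op24 P1: load  L4 → I/M on L4; bus (none); mem=46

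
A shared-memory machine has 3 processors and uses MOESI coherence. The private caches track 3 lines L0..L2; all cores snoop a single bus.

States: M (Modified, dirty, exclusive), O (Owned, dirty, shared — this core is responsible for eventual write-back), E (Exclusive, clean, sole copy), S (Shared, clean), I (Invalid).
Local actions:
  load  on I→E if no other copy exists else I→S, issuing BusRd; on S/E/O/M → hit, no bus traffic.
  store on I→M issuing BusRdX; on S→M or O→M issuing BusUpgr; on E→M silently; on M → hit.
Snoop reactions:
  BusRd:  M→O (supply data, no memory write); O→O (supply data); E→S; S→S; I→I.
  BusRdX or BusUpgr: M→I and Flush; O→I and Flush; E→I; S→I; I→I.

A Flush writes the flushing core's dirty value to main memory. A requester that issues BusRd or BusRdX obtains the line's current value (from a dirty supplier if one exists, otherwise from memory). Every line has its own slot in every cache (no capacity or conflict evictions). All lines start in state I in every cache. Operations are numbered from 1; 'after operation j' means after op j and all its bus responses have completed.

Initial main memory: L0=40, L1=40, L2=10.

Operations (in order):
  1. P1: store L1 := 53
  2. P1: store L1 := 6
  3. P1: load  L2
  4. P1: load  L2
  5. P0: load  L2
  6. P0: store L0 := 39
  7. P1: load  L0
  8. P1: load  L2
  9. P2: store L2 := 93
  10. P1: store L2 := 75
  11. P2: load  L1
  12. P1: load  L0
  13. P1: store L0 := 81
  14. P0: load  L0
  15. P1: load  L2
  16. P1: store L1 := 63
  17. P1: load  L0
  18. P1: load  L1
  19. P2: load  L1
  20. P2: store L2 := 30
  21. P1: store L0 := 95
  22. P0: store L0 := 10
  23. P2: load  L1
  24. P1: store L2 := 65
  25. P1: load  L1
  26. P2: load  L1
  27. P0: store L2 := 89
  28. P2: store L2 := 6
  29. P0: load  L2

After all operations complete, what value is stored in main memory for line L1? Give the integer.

  op1 P1: store L1 := 53 → I/M/I on L1; bus BusRdX; mem=40
  op2 P1: store L1 := 6 → I/M/I on L1; bus (none); mem=40
  op3 P1: load  L2 → I/E/I on L2; bus BusRd; mem=10
  op4 P1: load  L2 → I/E/I on L2; bus (none); mem=10
  op5 P0: load  L2 → S/S/I on L2; bus BusRd; mem=10
  op6 P0: store L0 := 39 → M/I/I on L0; bus BusRdX; mem=40
  op7 P1: load  L0 → O/S/I on L0; bus BusRd; mem=40
  op8 P1: load  L2 → S/S/I on L2; bus (none); mem=10
  op9 P2: store L2 := 93 → I/I/M on L2; bus BusRdX; mem=10
  op10 P1: store L2 := 75 → I/M/I on L2; bus BusRdX Flush; mem=93
  op11 P2: load  L1 → I/O/S on L1; bus BusRd; mem=40
  op12 P1: load  L0 → O/S/I on L0; bus (none); mem=40
  op13 P1: store L0 := 81 → I/M/I on L0; bus BusUpgr Flush; mem=39
  op14 P0: load  L0 → S/O/I on L0; bus BusRd; mem=39
  op15 P1: load  L2 → I/M/I on L2; bus (none); mem=93
  op16 P1: store L1 := 63 → I/M/I on L1; bus BusUpgr; mem=40
  op17 P1: load  L0 → S/O/I on L0; bus (none); mem=39
  op18 P1: load  L1 → I/M/I on L1; bus (none); mem=40
  op19 P2: load  L1 → I/O/S on L1; bus BusRd; mem=40
  op20 P2: store L2 := 30 → I/I/M on L2; bus BusRdX Flush; mem=75
  op21 P1: store L0 := 95 → I/M/I on L0; bus BusUpgr; mem=39
  op22 P0: store L0 := 10 → M/I/I on L0; bus BusRdX Flush; mem=95
  op23 P2: load  L1 → I/O/S on L1; bus (none); mem=40
  op24 P1: store L2 := 65 → I/M/I on L2; bus BusRdX Flush; mem=30
  op25 P1: load  L1 → I/O/S on L1; bus (none); mem=40
  op26 P2: load  L1 → I/O/S on L1; bus (none); mem=40
  op27 P0: store L2 := 89 → M/I/I on L2; bus BusRdX Flush; mem=65
  op28 P2: store L2 := 6 → I/I/M on L2; bus BusRdX Flush; mem=89
  op29 P0: load  L2 → S/I/O on L2; bus BusRd; mem=89

memory[L1] = 40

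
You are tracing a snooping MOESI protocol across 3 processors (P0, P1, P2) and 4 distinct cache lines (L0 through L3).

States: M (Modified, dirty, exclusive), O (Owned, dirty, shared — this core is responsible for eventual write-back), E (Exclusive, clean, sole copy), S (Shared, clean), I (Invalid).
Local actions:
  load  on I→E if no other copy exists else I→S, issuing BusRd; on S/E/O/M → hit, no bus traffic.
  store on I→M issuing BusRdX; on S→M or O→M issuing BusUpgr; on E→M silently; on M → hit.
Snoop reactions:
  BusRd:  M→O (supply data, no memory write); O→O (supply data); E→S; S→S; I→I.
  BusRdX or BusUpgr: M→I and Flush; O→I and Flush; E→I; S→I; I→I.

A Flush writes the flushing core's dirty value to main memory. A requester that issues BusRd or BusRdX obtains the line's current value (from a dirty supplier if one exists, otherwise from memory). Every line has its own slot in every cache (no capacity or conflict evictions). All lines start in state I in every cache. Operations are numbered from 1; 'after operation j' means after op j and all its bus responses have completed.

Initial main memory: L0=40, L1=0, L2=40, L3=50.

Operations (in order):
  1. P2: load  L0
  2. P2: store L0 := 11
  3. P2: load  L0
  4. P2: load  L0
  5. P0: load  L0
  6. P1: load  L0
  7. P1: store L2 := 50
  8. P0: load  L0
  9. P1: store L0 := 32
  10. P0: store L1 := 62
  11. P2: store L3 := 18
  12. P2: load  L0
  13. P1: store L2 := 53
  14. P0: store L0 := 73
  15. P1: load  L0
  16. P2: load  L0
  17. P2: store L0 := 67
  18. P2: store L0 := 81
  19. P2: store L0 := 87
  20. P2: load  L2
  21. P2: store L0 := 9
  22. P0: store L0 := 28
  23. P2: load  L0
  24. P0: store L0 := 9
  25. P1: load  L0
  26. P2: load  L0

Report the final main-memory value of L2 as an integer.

step 1: P2: load  L0  ⟶  IIE  (L0)  txn=BusRd  M[L0]=40
step 2: P2: store L0 := 11  ⟶  IIM  (L0)  txn=∅  M[L0]=40
step 3: P2: load  L0  ⟶  IIM  (L0)  txn=∅  M[L0]=40
step 4: P2: load  L0  ⟶  IIM  (L0)  txn=∅  M[L0]=40
step 5: P0: load  L0  ⟶  SIO  (L0)  txn=BusRd  M[L0]=40
step 6: P1: load  L0  ⟶  SSO  (L0)  txn=BusRd  M[L0]=40
step 7: P1: store L2 := 50  ⟶  IMI  (L2)  txn=BusRdX  M[L2]=40
step 8: P0: load  L0  ⟶  SSO  (L0)  txn=∅  M[L0]=40
step 9: P1: store L0 := 32  ⟶  IMI  (L0)  txn=BusUpgr+Flush  M[L0]=11
step 10: P0: store L1 := 62  ⟶  MII  (L1)  txn=BusRdX  M[L1]=0
step 11: P2: store L3 := 18  ⟶  IIM  (L3)  txn=BusRdX  M[L3]=50
step 12: P2: load  L0  ⟶  IOS  (L0)  txn=BusRd  M[L0]=11
step 13: P1: store L2 := 53  ⟶  IMI  (L2)  txn=∅  M[L2]=40
step 14: P0: store L0 := 73  ⟶  MII  (L0)  txn=BusRdX+Flush  M[L0]=32
step 15: P1: load  L0  ⟶  OSI  (L0)  txn=BusRd  M[L0]=32
step 16: P2: load  L0  ⟶  OSS  (L0)  txn=BusRd  M[L0]=32
step 17: P2: store L0 := 67  ⟶  IIM  (L0)  txn=BusUpgr+Flush  M[L0]=73
step 18: P2: store L0 := 81  ⟶  IIM  (L0)  txn=∅  M[L0]=73
step 19: P2: store L0 := 87  ⟶  IIM  (L0)  txn=∅  M[L0]=73
step 20: P2: load  L2  ⟶  IOS  (L2)  txn=BusRd  M[L2]=40
step 21: P2: store L0 := 9  ⟶  IIM  (L0)  txn=∅  M[L0]=73
step 22: P0: store L0 := 28  ⟶  MII  (L0)  txn=BusRdX+Flush  M[L0]=9
step 23: P2: load  L0  ⟶  OIS  (L0)  txn=BusRd  M[L0]=9
step 24: P0: store L0 := 9  ⟶  MII  (L0)  txn=BusUpgr  M[L0]=9
step 25: P1: load  L0  ⟶  OSI  (L0)  txn=BusRd  M[L0]=9
step 26: P2: load  L0  ⟶  OSS  (L0)  txn=BusRd  M[L0]=9

memory[L2] = 40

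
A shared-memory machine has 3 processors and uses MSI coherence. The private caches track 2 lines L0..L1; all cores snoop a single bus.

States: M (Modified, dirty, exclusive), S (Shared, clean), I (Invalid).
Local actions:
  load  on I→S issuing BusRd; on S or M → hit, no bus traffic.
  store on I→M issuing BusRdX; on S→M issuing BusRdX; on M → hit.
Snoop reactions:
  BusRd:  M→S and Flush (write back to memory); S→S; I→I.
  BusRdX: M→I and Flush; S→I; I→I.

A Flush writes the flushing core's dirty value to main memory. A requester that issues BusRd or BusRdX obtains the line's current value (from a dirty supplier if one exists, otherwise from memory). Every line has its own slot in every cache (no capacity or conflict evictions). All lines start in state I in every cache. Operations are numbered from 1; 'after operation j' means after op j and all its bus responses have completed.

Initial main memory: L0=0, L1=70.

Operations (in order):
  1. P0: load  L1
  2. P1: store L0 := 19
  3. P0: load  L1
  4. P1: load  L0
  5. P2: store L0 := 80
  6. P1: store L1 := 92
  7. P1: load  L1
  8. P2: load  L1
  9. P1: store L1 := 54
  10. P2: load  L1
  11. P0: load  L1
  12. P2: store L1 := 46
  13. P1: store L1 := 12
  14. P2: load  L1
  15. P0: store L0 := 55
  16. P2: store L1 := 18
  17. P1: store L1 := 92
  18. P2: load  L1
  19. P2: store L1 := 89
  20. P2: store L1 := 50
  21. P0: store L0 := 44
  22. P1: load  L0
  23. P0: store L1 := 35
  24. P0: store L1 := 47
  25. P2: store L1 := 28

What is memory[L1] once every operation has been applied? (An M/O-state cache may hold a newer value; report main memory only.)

memory[L1] = 47

[1] P0: load  L1 | P0:S(70), P1:I, P2:I | bus: BusRd
[2] P1: store L0 := 19 | P0:I, P1:M(19), P2:I | bus: BusRdX
[3] P0: load  L1 | P0:S(70), P1:I, P2:I | bus: none
[4] P1: load  L0 | P0:I, P1:M(19), P2:I | bus: none
[5] P2: store L0 := 80 | P0:I, P1:I, P2:M(80) | bus: BusRdX,Flush
[6] P1: store L1 := 92 | P0:I, P1:M(92), P2:I | bus: BusRdX
[7] P1: load  L1 | P0:I, P1:M(92), P2:I | bus: none
[8] P2: load  L1 | P0:I, P1:S(92), P2:S(92) | bus: BusRd,Flush
[9] P1: store L1 := 54 | P0:I, P1:M(54), P2:I | bus: BusRdX
[10] P2: load  L1 | P0:I, P1:S(54), P2:S(54) | bus: BusRd,Flush
[11] P0: load  L1 | P0:S(54), P1:S(54), P2:S(54) | bus: BusRd
[12] P2: store L1 := 46 | P0:I, P1:I, P2:M(46) | bus: BusRdX
[13] P1: store L1 := 12 | P0:I, P1:M(12), P2:I | bus: BusRdX,Flush
[14] P2: load  L1 | P0:I, P1:S(12), P2:S(12) | bus: BusRd,Flush
[15] P0: store L0 := 55 | P0:M(55), P1:I, P2:I | bus: BusRdX,Flush
[16] P2: store L1 := 18 | P0:I, P1:I, P2:M(18) | bus: BusRdX
[17] P1: store L1 := 92 | P0:I, P1:M(92), P2:I | bus: BusRdX,Flush
[18] P2: load  L1 | P0:I, P1:S(92), P2:S(92) | bus: BusRd,Flush
[19] P2: store L1 := 89 | P0:I, P1:I, P2:M(89) | bus: BusRdX
[20] P2: store L1 := 50 | P0:I, P1:I, P2:M(50) | bus: none
[21] P0: store L0 := 44 | P0:M(44), P1:I, P2:I | bus: none
[22] P1: load  L0 | P0:S(44), P1:S(44), P2:I | bus: BusRd,Flush
[23] P0: store L1 := 35 | P0:M(35), P1:I, P2:I | bus: BusRdX,Flush
[24] P0: store L1 := 47 | P0:M(47), P1:I, P2:I | bus: none
[25] P2: store L1 := 28 | P0:I, P1:I, P2:M(28) | bus: BusRdX,Flush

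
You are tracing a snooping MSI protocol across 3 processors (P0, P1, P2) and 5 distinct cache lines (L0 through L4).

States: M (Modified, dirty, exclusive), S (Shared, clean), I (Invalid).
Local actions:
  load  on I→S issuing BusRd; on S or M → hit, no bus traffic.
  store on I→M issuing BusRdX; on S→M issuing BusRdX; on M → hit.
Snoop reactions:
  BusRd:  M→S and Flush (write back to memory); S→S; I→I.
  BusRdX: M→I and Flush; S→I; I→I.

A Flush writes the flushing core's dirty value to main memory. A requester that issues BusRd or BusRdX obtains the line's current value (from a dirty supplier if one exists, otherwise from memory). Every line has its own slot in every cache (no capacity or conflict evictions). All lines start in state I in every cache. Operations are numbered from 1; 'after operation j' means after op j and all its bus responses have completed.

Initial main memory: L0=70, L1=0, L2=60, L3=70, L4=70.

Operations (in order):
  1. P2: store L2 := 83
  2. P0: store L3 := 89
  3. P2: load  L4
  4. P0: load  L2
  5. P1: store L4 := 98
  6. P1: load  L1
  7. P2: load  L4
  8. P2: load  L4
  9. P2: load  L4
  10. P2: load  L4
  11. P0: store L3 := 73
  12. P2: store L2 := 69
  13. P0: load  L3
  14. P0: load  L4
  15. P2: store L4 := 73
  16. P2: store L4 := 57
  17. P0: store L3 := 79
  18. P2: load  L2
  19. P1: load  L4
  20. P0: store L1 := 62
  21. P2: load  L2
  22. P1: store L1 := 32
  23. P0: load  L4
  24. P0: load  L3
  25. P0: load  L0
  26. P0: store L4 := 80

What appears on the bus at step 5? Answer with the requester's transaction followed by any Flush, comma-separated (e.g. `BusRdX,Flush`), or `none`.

bus = BusRdX

[1] P2: store L2 := 83 | P0:I, P1:I, P2:M(83) | bus: BusRdX
[2] P0: store L3 := 89 | P0:M(89), P1:I, P2:I | bus: BusRdX
[3] P2: load  L4 | P0:I, P1:I, P2:S(70) | bus: BusRd
[4] P0: load  L2 | P0:S(83), P1:I, P2:S(83) | bus: BusRd,Flush
[5] P1: store L4 := 98 | P0:I, P1:M(98), P2:I | bus: BusRdX
[6] P1: load  L1 | P0:I, P1:S(0), P2:I | bus: BusRd
[7] P2: load  L4 | P0:I, P1:S(98), P2:S(98) | bus: BusRd,Flush
[8] P2: load  L4 | P0:I, P1:S(98), P2:S(98) | bus: none
[9] P2: load  L4 | P0:I, P1:S(98), P2:S(98) | bus: none
[10] P2: load  L4 | P0:I, P1:S(98), P2:S(98) | bus: none
[11] P0: store L3 := 73 | P0:M(73), P1:I, P2:I | bus: none
[12] P2: store L2 := 69 | P0:I, P1:I, P2:M(69) | bus: BusRdX
[13] P0: load  L3 | P0:M(73), P1:I, P2:I | bus: none
[14] P0: load  L4 | P0:S(98), P1:S(98), P2:S(98) | bus: BusRd
[15] P2: store L4 := 73 | P0:I, P1:I, P2:M(73) | bus: BusRdX
[16] P2: store L4 := 57 | P0:I, P1:I, P2:M(57) | bus: none
[17] P0: store L3 := 79 | P0:M(79), P1:I, P2:I | bus: none
[18] P2: load  L2 | P0:I, P1:I, P2:M(69) | bus: none
[19] P1: load  L4 | P0:I, P1:S(57), P2:S(57) | bus: BusRd,Flush
[20] P0: store L1 := 62 | P0:M(62), P1:I, P2:I | bus: BusRdX
[21] P2: load  L2 | P0:I, P1:I, P2:M(69) | bus: none
[22] P1: store L1 := 32 | P0:I, P1:M(32), P2:I | bus: BusRdX,Flush
[23] P0: load  L4 | P0:S(57), P1:S(57), P2:S(57) | bus: BusRd
[24] P0: load  L3 | P0:M(79), P1:I, P2:I | bus: none
[25] P0: load  L0 | P0:S(70), P1:I, P2:I | bus: BusRd
[26] P0: store L4 := 80 | P0:M(80), P1:I, P2:I | bus: BusRdX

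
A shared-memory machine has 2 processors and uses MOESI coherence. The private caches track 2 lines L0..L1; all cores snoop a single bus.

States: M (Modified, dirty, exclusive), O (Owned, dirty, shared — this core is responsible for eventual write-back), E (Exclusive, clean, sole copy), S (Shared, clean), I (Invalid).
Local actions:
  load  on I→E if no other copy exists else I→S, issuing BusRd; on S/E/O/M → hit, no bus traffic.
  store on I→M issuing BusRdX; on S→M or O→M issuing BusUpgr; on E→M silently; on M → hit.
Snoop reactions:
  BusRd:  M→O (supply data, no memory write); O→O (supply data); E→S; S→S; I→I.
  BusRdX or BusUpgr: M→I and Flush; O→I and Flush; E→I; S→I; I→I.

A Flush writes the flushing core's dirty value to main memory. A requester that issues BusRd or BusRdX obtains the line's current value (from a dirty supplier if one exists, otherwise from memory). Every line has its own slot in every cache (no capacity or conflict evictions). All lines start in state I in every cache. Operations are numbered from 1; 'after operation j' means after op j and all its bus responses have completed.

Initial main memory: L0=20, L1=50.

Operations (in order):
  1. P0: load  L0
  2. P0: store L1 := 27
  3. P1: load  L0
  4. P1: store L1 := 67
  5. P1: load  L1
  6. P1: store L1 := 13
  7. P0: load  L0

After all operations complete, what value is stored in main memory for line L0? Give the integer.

  op1 P0: load  L0 → E/I on L0; bus BusRd; mem=20
  op2 P0: store L1 := 27 → M/I on L1; bus BusRdX; mem=50
  op3 P1: load  L0 → S/S on L0; bus BusRd; mem=20
  op4 P1: store L1 := 67 → I/M on L1; bus BusRdX Flush; mem=27
  op5 P1: load  L1 → I/M on L1; bus (none); mem=27
  op6 P1: store L1 := 13 → I/M on L1; bus (none); mem=27
  op7 P0: load  L0 → S/S on L0; bus (none); mem=20

memory[L0] = 20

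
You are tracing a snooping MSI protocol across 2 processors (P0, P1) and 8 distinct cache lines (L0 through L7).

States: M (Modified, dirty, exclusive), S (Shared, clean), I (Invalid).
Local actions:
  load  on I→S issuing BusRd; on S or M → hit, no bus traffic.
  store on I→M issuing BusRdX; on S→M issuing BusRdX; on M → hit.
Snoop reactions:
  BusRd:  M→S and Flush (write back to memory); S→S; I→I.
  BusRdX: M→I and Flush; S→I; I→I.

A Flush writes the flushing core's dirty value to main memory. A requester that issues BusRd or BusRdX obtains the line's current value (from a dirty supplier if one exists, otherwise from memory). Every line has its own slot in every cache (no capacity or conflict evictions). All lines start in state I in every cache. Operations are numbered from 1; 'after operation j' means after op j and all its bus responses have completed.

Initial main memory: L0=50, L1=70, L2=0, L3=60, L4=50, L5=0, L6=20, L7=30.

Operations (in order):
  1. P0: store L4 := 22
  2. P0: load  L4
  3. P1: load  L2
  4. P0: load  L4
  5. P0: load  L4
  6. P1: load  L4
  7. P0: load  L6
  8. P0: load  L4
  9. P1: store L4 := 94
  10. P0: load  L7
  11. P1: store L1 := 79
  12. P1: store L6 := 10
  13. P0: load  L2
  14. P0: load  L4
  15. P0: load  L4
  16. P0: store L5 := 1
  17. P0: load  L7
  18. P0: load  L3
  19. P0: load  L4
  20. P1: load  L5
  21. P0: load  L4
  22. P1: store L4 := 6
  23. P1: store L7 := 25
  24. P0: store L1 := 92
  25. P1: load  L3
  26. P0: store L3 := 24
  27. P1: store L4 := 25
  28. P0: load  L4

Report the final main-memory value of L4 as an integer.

memory[L4] = 25

1. P0: store L4 := 22  bus=[BusRdX]  L4: P0=M P1=I  mem[L4]=50
2. P0: load  L4  bus=[-]  L4: P0=M P1=I  mem[L4]=50
3. P1: load  L2  bus=[BusRd]  L2: P0=I P1=S  mem[L2]=0
4. P0: load  L4  bus=[-]  L4: P0=M P1=I  mem[L4]=50
5. P0: load  L4  bus=[-]  L4: P0=M P1=I  mem[L4]=50
6. P1: load  L4  bus=[BusRd,Flush]  L4: P0=S P1=S  mem[L4]=22
7. P0: load  L6  bus=[BusRd]  L6: P0=S P1=I  mem[L6]=20
8. P0: load  L4  bus=[-]  L4: P0=S P1=S  mem[L4]=22
9. P1: store L4 := 94  bus=[BusRdX]  L4: P0=I P1=M  mem[L4]=22
10. P0: load  L7  bus=[BusRd]  L7: P0=S P1=I  mem[L7]=30
11. P1: store L1 := 79  bus=[BusRdX]  L1: P0=I P1=M  mem[L1]=70
12. P1: store L6 := 10  bus=[BusRdX]  L6: P0=I P1=M  mem[L6]=20
13. P0: load  L2  bus=[BusRd]  L2: P0=S P1=S  mem[L2]=0
14. P0: load  L4  bus=[BusRd,Flush]  L4: P0=S P1=S  mem[L4]=94
15. P0: load  L4  bus=[-]  L4: P0=S P1=S  mem[L4]=94
16. P0: store L5 := 1  bus=[BusRdX]  L5: P0=M P1=I  mem[L5]=0
17. P0: load  L7  bus=[-]  L7: P0=S P1=I  mem[L7]=30
18. P0: load  L3  bus=[BusRd]  L3: P0=S P1=I  mem[L3]=60
19. P0: load  L4  bus=[-]  L4: P0=S P1=S  mem[L4]=94
20. P1: load  L5  bus=[BusRd,Flush]  L5: P0=S P1=S  mem[L5]=1
21. P0: load  L4  bus=[-]  L4: P0=S P1=S  mem[L4]=94
22. P1: store L4 := 6  bus=[BusRdX]  L4: P0=I P1=M  mem[L4]=94
23. P1: store L7 := 25  bus=[BusRdX]  L7: P0=I P1=M  mem[L7]=30
24. P0: store L1 := 92  bus=[BusRdX,Flush]  L1: P0=M P1=I  mem[L1]=79
25. P1: load  L3  bus=[BusRd]  L3: P0=S P1=S  mem[L3]=60
26. P0: store L3 := 24  bus=[BusRdX]  L3: P0=M P1=I  mem[L3]=60
27. P1: store L4 := 25  bus=[-]  L4: P0=I P1=M  mem[L4]=94
28. P0: load  L4  bus=[BusRd,Flush]  L4: P0=S P1=S  mem[L4]=25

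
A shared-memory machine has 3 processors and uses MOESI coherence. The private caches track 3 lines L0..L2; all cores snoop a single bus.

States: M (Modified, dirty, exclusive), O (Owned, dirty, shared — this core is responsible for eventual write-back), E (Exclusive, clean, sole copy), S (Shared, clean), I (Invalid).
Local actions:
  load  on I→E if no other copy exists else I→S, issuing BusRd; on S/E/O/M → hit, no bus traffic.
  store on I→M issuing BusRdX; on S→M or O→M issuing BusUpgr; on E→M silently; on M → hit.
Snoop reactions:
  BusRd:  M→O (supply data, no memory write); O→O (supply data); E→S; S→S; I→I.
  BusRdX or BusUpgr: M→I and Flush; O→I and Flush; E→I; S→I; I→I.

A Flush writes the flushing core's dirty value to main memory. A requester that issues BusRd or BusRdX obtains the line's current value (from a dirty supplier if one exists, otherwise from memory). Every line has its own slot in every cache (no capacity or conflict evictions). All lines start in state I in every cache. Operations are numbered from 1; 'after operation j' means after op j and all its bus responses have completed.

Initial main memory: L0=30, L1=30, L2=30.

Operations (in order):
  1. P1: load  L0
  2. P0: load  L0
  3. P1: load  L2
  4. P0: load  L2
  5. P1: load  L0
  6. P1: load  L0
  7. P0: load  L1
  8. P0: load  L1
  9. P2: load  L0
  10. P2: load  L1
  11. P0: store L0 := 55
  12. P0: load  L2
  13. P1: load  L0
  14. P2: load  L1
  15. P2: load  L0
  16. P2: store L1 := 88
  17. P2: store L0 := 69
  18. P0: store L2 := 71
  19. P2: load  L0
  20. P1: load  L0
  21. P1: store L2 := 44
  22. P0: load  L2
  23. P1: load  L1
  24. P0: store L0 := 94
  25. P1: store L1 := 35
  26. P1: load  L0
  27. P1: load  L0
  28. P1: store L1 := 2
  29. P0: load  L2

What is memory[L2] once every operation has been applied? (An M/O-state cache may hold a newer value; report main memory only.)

step 1: P1: load  L0  ⟶  IEI  (L0)  txn=BusRd  M[L0]=30
step 2: P0: load  L0  ⟶  SSI  (L0)  txn=BusRd  M[L0]=30
step 3: P1: load  L2  ⟶  IEI  (L2)  txn=BusRd  M[L2]=30
step 4: P0: load  L2  ⟶  SSI  (L2)  txn=BusRd  M[L2]=30
step 5: P1: load  L0  ⟶  SSI  (L0)  txn=∅  M[L0]=30
step 6: P1: load  L0  ⟶  SSI  (L0)  txn=∅  M[L0]=30
step 7: P0: load  L1  ⟶  EII  (L1)  txn=BusRd  M[L1]=30
step 8: P0: load  L1  ⟶  EII  (L1)  txn=∅  M[L1]=30
step 9: P2: load  L0  ⟶  SSS  (L0)  txn=BusRd  M[L0]=30
step 10: P2: load  L1  ⟶  SIS  (L1)  txn=BusRd  M[L1]=30
step 11: P0: store L0 := 55  ⟶  MII  (L0)  txn=BusUpgr  M[L0]=30
step 12: P0: load  L2  ⟶  SSI  (L2)  txn=∅  M[L2]=30
step 13: P1: load  L0  ⟶  OSI  (L0)  txn=BusRd  M[L0]=30
step 14: P2: load  L1  ⟶  SIS  (L1)  txn=∅  M[L1]=30
step 15: P2: load  L0  ⟶  OSS  (L0)  txn=BusRd  M[L0]=30
step 16: P2: store L1 := 88  ⟶  IIM  (L1)  txn=BusUpgr  M[L1]=30
step 17: P2: store L0 := 69  ⟶  IIM  (L0)  txn=BusUpgr+Flush  M[L0]=55
step 18: P0: store L2 := 71  ⟶  MII  (L2)  txn=BusUpgr  M[L2]=30
step 19: P2: load  L0  ⟶  IIM  (L0)  txn=∅  M[L0]=55
step 20: P1: load  L0  ⟶  ISO  (L0)  txn=BusRd  M[L0]=55
step 21: P1: store L2 := 44  ⟶  IMI  (L2)  txn=BusRdX+Flush  M[L2]=71
step 22: P0: load  L2  ⟶  SOI  (L2)  txn=BusRd  M[L2]=71
step 23: P1: load  L1  ⟶  ISO  (L1)  txn=BusRd  M[L1]=30
step 24: P0: store L0 := 94  ⟶  MII  (L0)  txn=BusRdX+Flush  M[L0]=69
step 25: P1: store L1 := 35  ⟶  IMI  (L1)  txn=BusUpgr+Flush  M[L1]=88
step 26: P1: load  L0  ⟶  OSI  (L0)  txn=BusRd  M[L0]=69
step 27: P1: load  L0  ⟶  OSI  (L0)  txn=∅  M[L0]=69
step 28: P1: store L1 := 2  ⟶  IMI  (L1)  txn=∅  M[L1]=88
step 29: P0: load  L2  ⟶  SOI  (L2)  txn=∅  M[L2]=71

memory[L2] = 71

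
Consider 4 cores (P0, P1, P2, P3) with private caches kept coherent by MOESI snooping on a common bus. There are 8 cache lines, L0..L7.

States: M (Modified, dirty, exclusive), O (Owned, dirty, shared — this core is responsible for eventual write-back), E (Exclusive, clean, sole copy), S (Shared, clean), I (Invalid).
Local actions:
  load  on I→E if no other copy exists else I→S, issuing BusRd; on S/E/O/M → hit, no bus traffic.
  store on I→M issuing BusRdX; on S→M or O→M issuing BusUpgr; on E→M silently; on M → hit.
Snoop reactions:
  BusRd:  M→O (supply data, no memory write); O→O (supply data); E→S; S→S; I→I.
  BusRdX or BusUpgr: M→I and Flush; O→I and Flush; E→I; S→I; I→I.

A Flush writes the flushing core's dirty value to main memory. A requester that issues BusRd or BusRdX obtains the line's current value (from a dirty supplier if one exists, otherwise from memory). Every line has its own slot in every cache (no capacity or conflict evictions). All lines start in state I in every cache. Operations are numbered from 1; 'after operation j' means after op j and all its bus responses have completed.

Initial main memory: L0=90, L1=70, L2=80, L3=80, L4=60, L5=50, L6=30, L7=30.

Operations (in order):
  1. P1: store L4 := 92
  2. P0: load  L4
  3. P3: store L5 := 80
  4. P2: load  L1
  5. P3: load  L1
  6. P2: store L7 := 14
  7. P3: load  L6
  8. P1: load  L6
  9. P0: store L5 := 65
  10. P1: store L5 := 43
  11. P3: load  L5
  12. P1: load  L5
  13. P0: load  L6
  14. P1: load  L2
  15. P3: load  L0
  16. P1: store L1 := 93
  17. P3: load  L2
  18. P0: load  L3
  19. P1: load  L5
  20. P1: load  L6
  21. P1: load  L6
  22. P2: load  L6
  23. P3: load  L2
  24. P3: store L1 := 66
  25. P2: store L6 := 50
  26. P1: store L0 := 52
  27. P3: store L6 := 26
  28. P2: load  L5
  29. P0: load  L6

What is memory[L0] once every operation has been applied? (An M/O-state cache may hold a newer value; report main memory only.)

memory[L0] = 90

  op1 P1: store L4 := 92 → I/M/I/I on L4; bus BusRdX; mem=60
  op2 P0: load  L4 → S/O/I/I on L4; bus BusRd; mem=60
  op3 P3: store L5 := 80 → I/I/I/M on L5; bus BusRdX; mem=50
  op4 P2: load  L1 → I/I/E/I on L1; bus BusRd; mem=70
  op5 P3: load  L1 → I/I/S/S on L1; bus BusRd; mem=70
  op6 P2: store L7 := 14 → I/I/M/I on L7; bus BusRdX; mem=30
  op7 P3: load  L6 → I/I/I/E on L6; bus BusRd; mem=30
  op8 P1: load  L6 → I/S/I/S on L6; bus BusRd; mem=30
  op9 P0: store L5 := 65 → M/I/I/I on L5; bus BusRdX Flush; mem=80
  op10 P1: store L5 := 43 → I/M/I/I on L5; bus BusRdX Flush; mem=65
  op11 P3: load  L5 → I/O/I/S on L5; bus BusRd; mem=65
  op12 P1: load  L5 → I/O/I/S on L5; bus (none); mem=65
  op13 P0: load  L6 → S/S/I/S on L6; bus BusRd; mem=30
  op14 P1: load  L2 → I/E/I/I on L2; bus BusRd; mem=80
  op15 P3: load  L0 → I/I/I/E on L0; bus BusRd; mem=90
  op16 P1: store L1 := 93 → I/M/I/I on L1; bus BusRdX; mem=70
  op17 P3: load  L2 → I/S/I/S on L2; bus BusRd; mem=80
  op18 P0: load  L3 → E/I/I/I on L3; bus BusRd; mem=80
  op19 P1: load  L5 → I/O/I/S on L5; bus (none); mem=65
  op20 P1: load  L6 → S/S/I/S on L6; bus (none); mem=30
  op21 P1: load  L6 → S/S/I/S on L6; bus (none); mem=30
  op22 P2: load  L6 → S/S/S/S on L6; bus BusRd; mem=30
  op23 P3: load  L2 → I/S/I/S on L2; bus (none); mem=80
  op24 P3: store L1 := 66 → I/I/I/M on L1; bus BusRdX Flush; mem=93
  op25 P2: store L6 := 50 → I/I/M/I on L6; bus BusUpgr; mem=30
  op26 P1: store L0 := 52 → I/M/I/I on L0; bus BusRdX; mem=90
  op27 P3: store L6 := 26 → I/I/I/M on L6; bus BusRdX Flush; mem=50
  op28 P2: load  L5 → I/O/S/S on L5; bus BusRd; mem=65
  op29 P0: load  L6 → S/I/I/O on L6; bus BusRd; mem=50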